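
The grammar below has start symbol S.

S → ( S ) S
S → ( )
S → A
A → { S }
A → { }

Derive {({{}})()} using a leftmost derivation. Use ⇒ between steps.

S ⇒ A   [S → A]
A ⇒ {S}   [A → { S }]
{S} ⇒ {(S)S}   [S → ( S ) S]
{(S)S} ⇒ {(A)S}   [S → A]
{(A)S} ⇒ {({S})S}   [A → { S }]
{({S})S} ⇒ {({A})S}   [S → A]
{({A})S} ⇒ {({{}})S}   [A → { }]
{({{}})S} ⇒ {({{}})()}   [S → ( )]

S ⇒ A ⇒ {S} ⇒ {(S)S} ⇒ {(A)S} ⇒ {({S})S} ⇒ {({A})S} ⇒ {({{}})S} ⇒ {({{}})()}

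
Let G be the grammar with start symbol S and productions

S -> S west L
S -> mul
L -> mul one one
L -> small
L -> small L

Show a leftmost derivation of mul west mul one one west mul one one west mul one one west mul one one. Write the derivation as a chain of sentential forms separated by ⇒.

S ⇒ S west L ⇒ S west L west L ⇒ S west L west L west L ⇒ S west L west L west L west L ⇒ mul west L west L west L west L ⇒ mul west mul one one west L west L west L ⇒ mul west mul one one west mul one one west L west L ⇒ mul west mul one one west mul one one west mul one one west L ⇒ mul west mul one one west mul one one west mul one one west mul one one

S ⇒ S west L   [S -> S west L]
S west L ⇒ S west L west L   [S -> S west L]
S west L west L ⇒ S west L west L west L   [S -> S west L]
S west L west L west L ⇒ S west L west L west L west L   [S -> S west L]
S west L west L west L west L ⇒ mul west L west L west L west L   [S -> mul]
mul west L west L west L west L ⇒ mul west mul one one west L west L west L   [L -> mul one one]
mul west mul one one west L west L west L ⇒ mul west mul one one west mul one one west L west L   [L -> mul one one]
mul west mul one one west mul one one west L west L ⇒ mul west mul one one west mul one one west mul one one west L   [L -> mul one one]
mul west mul one one west mul one one west mul one one west L ⇒ mul west mul one one west mul one one west mul one one west mul one one   [L -> mul one one]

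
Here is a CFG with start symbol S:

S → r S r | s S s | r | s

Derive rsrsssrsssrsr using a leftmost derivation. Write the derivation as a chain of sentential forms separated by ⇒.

S ⇒ rSr   [S → r S r]
rSr ⇒ rsSsr   [S → s S s]
rsSsr ⇒ rsrSrsr   [S → r S r]
rsrSrsr ⇒ rsrsSsrsr   [S → s S s]
rsrsSsrsr ⇒ rsrssSssrsr   [S → s S s]
rsrssSssrsr ⇒ rsrsssSsssrsr   [S → s S s]
rsrsssSsssrsr ⇒ rsrsssrsssrsr   [S → r]

S ⇒ rSr ⇒ rsSsr ⇒ rsrSrsr ⇒ rsrsSsrsr ⇒ rsrssSssrsr ⇒ rsrsssSsssrsr ⇒ rsrsssrsssrsr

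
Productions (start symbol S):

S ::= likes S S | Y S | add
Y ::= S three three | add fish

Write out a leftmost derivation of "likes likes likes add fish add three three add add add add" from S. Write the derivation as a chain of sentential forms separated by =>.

S => likes S S => likes likes S S S => likes likes likes S S S S => likes likes likes Y S S S S => likes likes likes S three three S S S S => likes likes likes Y S three three S S S S => likes likes likes add fish S three three S S S S => likes likes likes add fish add three three S S S S => likes likes likes add fish add three three add S S S => likes likes likes add fish add three three add add S S => likes likes likes add fish add three three add add add S => likes likes likes add fish add three three add add add add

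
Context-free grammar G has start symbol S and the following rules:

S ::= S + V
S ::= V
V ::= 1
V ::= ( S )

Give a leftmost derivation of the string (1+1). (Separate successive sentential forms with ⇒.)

S ⇒ V ⇒ (S) ⇒ (S+V) ⇒ (V+V) ⇒ (1+V) ⇒ (1+1)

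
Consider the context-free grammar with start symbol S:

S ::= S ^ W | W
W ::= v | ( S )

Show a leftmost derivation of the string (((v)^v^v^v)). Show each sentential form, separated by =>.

S => W => (S) => (W) => ((S)) => ((S^W)) => ((S^W^W)) => ((S^W^W^W)) => ((W^W^W^W)) => (((S)^W^W^W)) => (((W)^W^W^W)) => (((v)^W^W^W)) => (((v)^v^W^W)) => (((v)^v^v^W)) => (((v)^v^v^v))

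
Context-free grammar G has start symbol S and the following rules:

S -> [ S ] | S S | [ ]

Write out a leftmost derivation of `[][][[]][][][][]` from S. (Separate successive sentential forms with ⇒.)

S ⇒ SS   [S -> S S]
SS ⇒ SSS   [S -> S S]
SSS ⇒ SSSS   [S -> S S]
SSSS ⇒ SSSSS   [S -> S S]
SSSSS ⇒ SSSSSS   [S -> S S]
SSSSSS ⇒ []SSSSS   [S -> [ ]]
[]SSSSS ⇒ [][]SSSS   [S -> [ ]]
[][]SSSS ⇒ [][]SSSSS   [S -> S S]
[][]SSSSS ⇒ [][][S]SSSS   [S -> [ S ]]
[][][S]SSSS ⇒ [][][[]]SSSS   [S -> [ ]]
[][][[]]SSSS ⇒ [][][[]][]SSS   [S -> [ ]]
[][][[]][]SSS ⇒ [][][[]][][]SS   [S -> [ ]]
[][][[]][][]SS ⇒ [][][[]][][][]S   [S -> [ ]]
[][][[]][][][]S ⇒ [][][[]][][][][]   [S -> [ ]]

S ⇒ SS ⇒ SSS ⇒ SSSS ⇒ SSSSS ⇒ SSSSSS ⇒ []SSSSS ⇒ [][]SSSS ⇒ [][]SSSSS ⇒ [][][S]SSSS ⇒ [][][[]]SSSS ⇒ [][][[]][]SSS ⇒ [][][[]][][]SS ⇒ [][][[]][][][]S ⇒ [][][[]][][][][]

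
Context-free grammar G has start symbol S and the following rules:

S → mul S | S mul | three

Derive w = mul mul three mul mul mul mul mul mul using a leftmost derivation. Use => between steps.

S => S mul   [S → S mul]
S mul => S mul mul   [S → S mul]
S mul mul => mul S mul mul   [S → mul S]
mul S mul mul => mul S mul mul mul   [S → S mul]
mul S mul mul mul => mul S mul mul mul mul   [S → S mul]
mul S mul mul mul mul => mul mul S mul mul mul mul   [S → mul S]
mul mul S mul mul mul mul => mul mul S mul mul mul mul mul   [S → S mul]
mul mul S mul mul mul mul mul => mul mul S mul mul mul mul mul mul   [S → S mul]
mul mul S mul mul mul mul mul mul => mul mul three mul mul mul mul mul mul   [S → three]

S => S mul => S mul mul => mul S mul mul => mul S mul mul mul => mul S mul mul mul mul => mul mul S mul mul mul mul => mul mul S mul mul mul mul mul => mul mul S mul mul mul mul mul mul => mul mul three mul mul mul mul mul mul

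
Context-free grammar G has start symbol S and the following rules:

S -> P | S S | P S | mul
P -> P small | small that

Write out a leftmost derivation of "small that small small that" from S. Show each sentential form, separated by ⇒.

S ⇒ S S ⇒ P S ⇒ P small S ⇒ small that small S ⇒ small that small P ⇒ small that small small that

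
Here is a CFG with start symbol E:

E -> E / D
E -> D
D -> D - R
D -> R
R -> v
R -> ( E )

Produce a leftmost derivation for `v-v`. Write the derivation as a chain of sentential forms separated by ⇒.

E⇒D⇒D-R⇒R-R⇒v-R⇒v-v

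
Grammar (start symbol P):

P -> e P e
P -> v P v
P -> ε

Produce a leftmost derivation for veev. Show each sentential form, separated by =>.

P => vPv => vePev => veev

P => vPv   [P -> v P v]
vPv => vePev   [P -> e P e]
vePev => veev   [P -> ε]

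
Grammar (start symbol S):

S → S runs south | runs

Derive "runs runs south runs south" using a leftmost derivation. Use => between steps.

S => S runs south   [S → S runs south]
S runs south => S runs south runs south   [S → S runs south]
S runs south runs south => runs runs south runs south   [S → runs]

S => S runs south => S runs south runs south => runs runs south runs south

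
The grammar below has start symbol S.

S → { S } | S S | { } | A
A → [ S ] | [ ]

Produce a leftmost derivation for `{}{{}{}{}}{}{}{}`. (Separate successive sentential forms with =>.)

S => SS => SSS => {}SS => {}SSS => {}SSSS => {}{S}SSS => {}{SS}SSS => {}{{}S}SSS => {}{{}SS}SSS => {}{{}{}S}SSS => {}{{}{}{}}SSS => {}{{}{}{}}{}SS => {}{{}{}{}}{}{}S => {}{{}{}{}}{}{}{}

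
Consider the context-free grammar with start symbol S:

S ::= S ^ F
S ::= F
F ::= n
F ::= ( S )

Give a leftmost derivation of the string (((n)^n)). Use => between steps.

S=>F=>(S)=>(F)=>((S))=>((S^F))=>((F^F))=>(((S)^F))=>(((F)^F))=>(((n)^F))=>(((n)^n))

S => F   [S ::= F]
F => (S)   [F ::= ( S )]
(S) => (F)   [S ::= F]
(F) => ((S))   [F ::= ( S )]
((S)) => ((S^F))   [S ::= S ^ F]
((S^F)) => ((F^F))   [S ::= F]
((F^F)) => (((S)^F))   [F ::= ( S )]
(((S)^F)) => (((F)^F))   [S ::= F]
(((F)^F)) => (((n)^F))   [F ::= n]
(((n)^F)) => (((n)^n))   [F ::= n]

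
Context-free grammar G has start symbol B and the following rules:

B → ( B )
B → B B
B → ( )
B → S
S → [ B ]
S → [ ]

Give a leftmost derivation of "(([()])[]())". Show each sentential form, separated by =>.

B=>(B)=>(BB)=>(BBB)=>((B)BB)=>((S)BB)=>(([B])BB)=>(([()])BB)=>(([()])SB)=>(([()])[]B)=>(([()])[]())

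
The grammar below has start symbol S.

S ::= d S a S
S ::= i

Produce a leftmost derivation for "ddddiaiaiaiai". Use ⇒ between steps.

S ⇒ dSaS   [S ::= d S a S]
dSaS ⇒ ddSaSaS   [S ::= d S a S]
ddSaSaS ⇒ dddSaSaSaS   [S ::= d S a S]
dddSaSaSaS ⇒ ddddSaSaSaSaS   [S ::= d S a S]
ddddSaSaSaSaS ⇒ ddddiaSaSaSaS   [S ::= i]
ddddiaSaSaSaS ⇒ ddddiaiaSaSaS   [S ::= i]
ddddiaiaSaSaS ⇒ ddddiaiaiaSaS   [S ::= i]
ddddiaiaiaSaS ⇒ ddddiaiaiaiaS   [S ::= i]
ddddiaiaiaiaS ⇒ ddddiaiaiaiai   [S ::= i]

S⇒dSaS⇒ddSaSaS⇒dddSaSaSaS⇒ddddSaSaSaSaS⇒ddddiaSaSaSaS⇒ddddiaiaSaSaS⇒ddddiaiaiaSaS⇒ddddiaiaiaiaS⇒ddddiaiaiaiai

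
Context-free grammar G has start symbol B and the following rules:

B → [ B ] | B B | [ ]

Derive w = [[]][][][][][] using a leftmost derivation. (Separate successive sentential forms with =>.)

B=>BB=>BBB=>BBBB=>BBBBB=>BBBBBB=>[B]BBBBB=>[[]]BBBBB=>[[]][]BBBB=>[[]][][]BBB=>[[]][][][]BB=>[[]][][][][]B=>[[]][][][][][]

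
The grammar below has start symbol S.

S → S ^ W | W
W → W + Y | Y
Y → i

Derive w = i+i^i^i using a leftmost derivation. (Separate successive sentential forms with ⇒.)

S ⇒ S^W ⇒ S^W^W ⇒ W^W^W ⇒ W+Y^W^W ⇒ Y+Y^W^W ⇒ i+Y^W^W ⇒ i+i^W^W ⇒ i+i^Y^W ⇒ i+i^i^W ⇒ i+i^i^Y ⇒ i+i^i^i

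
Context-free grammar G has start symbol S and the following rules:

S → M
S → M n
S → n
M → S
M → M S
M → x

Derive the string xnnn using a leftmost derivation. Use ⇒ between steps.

S ⇒ Mn ⇒ MSn ⇒ MSSn ⇒ xSSn ⇒ xnSn ⇒ xnnn

S ⇒ Mn   [S → M n]
Mn ⇒ MSn   [M → M S]
MSn ⇒ MSSn   [M → M S]
MSSn ⇒ xSSn   [M → x]
xSSn ⇒ xnSn   [S → n]
xnSn ⇒ xnnn   [S → n]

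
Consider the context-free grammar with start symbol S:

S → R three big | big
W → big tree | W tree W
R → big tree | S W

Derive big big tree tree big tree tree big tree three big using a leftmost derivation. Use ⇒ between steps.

S ⇒ R three big ⇒ S W three big ⇒ big W three big ⇒ big W tree W three big ⇒ big W tree W tree W three big ⇒ big big tree tree W tree W three big ⇒ big big tree tree big tree tree W three big ⇒ big big tree tree big tree tree big tree three big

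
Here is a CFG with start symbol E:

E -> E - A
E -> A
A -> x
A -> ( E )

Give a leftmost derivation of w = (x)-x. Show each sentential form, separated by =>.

E=>E-A=>A-A=>(E)-A=>(A)-A=>(x)-A=>(x)-x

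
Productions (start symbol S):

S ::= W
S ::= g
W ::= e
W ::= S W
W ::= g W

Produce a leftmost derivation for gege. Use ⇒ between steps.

S ⇒ W   [S ::= W]
W ⇒ SW   [W ::= S W]
SW ⇒ WW   [S ::= W]
WW ⇒ SWW   [W ::= S W]
SWW ⇒ gWW   [S ::= g]
gWW ⇒ geW   [W ::= e]
geW ⇒ gegW   [W ::= g W]
gegW ⇒ gege   [W ::= e]

S ⇒ W ⇒ SW ⇒ WW ⇒ SWW ⇒ gWW ⇒ geW ⇒ gegW ⇒ gege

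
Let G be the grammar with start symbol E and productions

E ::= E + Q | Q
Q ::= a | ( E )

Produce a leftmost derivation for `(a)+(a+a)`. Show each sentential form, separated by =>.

E=>E+Q=>Q+Q=>(E)+Q=>(Q)+Q=>(a)+Q=>(a)+(E)=>(a)+(E+Q)=>(a)+(Q+Q)=>(a)+(a+Q)=>(a)+(a+a)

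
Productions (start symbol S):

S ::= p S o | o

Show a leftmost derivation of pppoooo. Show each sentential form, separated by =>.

S => pSo   [S ::= p S o]
pSo => ppSoo   [S ::= p S o]
ppSoo => pppSooo   [S ::= p S o]
pppSooo => pppoooo   [S ::= o]

S => pSo => ppSoo => pppSooo => pppoooo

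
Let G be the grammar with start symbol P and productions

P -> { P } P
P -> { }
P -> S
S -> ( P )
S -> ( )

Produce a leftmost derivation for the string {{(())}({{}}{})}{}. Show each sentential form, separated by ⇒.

P ⇒ {P}P ⇒ {{P}P}P ⇒ {{S}P}P ⇒ {{(P)}P}P ⇒ {{(S)}P}P ⇒ {{(())}P}P ⇒ {{(())}S}P ⇒ {{(())}(P)}P ⇒ {{(())}({P}P)}P ⇒ {{(())}({{}}P)}P ⇒ {{(())}({{}}{})}P ⇒ {{(())}({{}}{})}{}

P ⇒ {P}P   [P -> { P } P]
{P}P ⇒ {{P}P}P   [P -> { P } P]
{{P}P}P ⇒ {{S}P}P   [P -> S]
{{S}P}P ⇒ {{(P)}P}P   [S -> ( P )]
{{(P)}P}P ⇒ {{(S)}P}P   [P -> S]
{{(S)}P}P ⇒ {{(())}P}P   [S -> ( )]
{{(())}P}P ⇒ {{(())}S}P   [P -> S]
{{(())}S}P ⇒ {{(())}(P)}P   [S -> ( P )]
{{(())}(P)}P ⇒ {{(())}({P}P)}P   [P -> { P } P]
{{(())}({P}P)}P ⇒ {{(())}({{}}P)}P   [P -> { }]
{{(())}({{}}P)}P ⇒ {{(())}({{}}{})}P   [P -> { }]
{{(())}({{}}{})}P ⇒ {{(())}({{}}{})}{}   [P -> { }]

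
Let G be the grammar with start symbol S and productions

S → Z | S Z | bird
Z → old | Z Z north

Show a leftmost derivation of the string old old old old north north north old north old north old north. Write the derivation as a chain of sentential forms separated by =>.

S => Z => Z Z north => Z Z north Z north => Z Z north Z north Z north => Z Z north Z north Z north Z north => old Z north Z north Z north Z north => old Z Z north north Z north Z north Z north => old old Z north north Z north Z north Z north => old old Z Z north north north Z north Z north Z north => old old old Z north north north Z north Z north Z north => old old old old north north north Z north Z north Z north => old old old old north north north old north Z north Z north => old old old old north north north old north old north Z north => old old old old north north north old north old north old north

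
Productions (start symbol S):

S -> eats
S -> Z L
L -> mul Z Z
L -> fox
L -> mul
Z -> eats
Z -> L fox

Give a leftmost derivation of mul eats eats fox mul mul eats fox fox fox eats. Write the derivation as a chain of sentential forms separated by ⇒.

S ⇒ Z L ⇒ L fox L ⇒ mul Z Z fox L ⇒ mul eats Z fox L ⇒ mul eats eats fox L ⇒ mul eats eats fox mul Z Z ⇒ mul eats eats fox mul L fox Z ⇒ mul eats eats fox mul mul Z Z fox Z ⇒ mul eats eats fox mul mul eats Z fox Z ⇒ mul eats eats fox mul mul eats L fox fox Z ⇒ mul eats eats fox mul mul eats fox fox fox Z ⇒ mul eats eats fox mul mul eats fox fox fox eats

S ⇒ Z L   [S -> Z L]
Z L ⇒ L fox L   [Z -> L fox]
L fox L ⇒ mul Z Z fox L   [L -> mul Z Z]
mul Z Z fox L ⇒ mul eats Z fox L   [Z -> eats]
mul eats Z fox L ⇒ mul eats eats fox L   [Z -> eats]
mul eats eats fox L ⇒ mul eats eats fox mul Z Z   [L -> mul Z Z]
mul eats eats fox mul Z Z ⇒ mul eats eats fox mul L fox Z   [Z -> L fox]
mul eats eats fox mul L fox Z ⇒ mul eats eats fox mul mul Z Z fox Z   [L -> mul Z Z]
mul eats eats fox mul mul Z Z fox Z ⇒ mul eats eats fox mul mul eats Z fox Z   [Z -> eats]
mul eats eats fox mul mul eats Z fox Z ⇒ mul eats eats fox mul mul eats L fox fox Z   [Z -> L fox]
mul eats eats fox mul mul eats L fox fox Z ⇒ mul eats eats fox mul mul eats fox fox fox Z   [L -> fox]
mul eats eats fox mul mul eats fox fox fox Z ⇒ mul eats eats fox mul mul eats fox fox fox eats   [Z -> eats]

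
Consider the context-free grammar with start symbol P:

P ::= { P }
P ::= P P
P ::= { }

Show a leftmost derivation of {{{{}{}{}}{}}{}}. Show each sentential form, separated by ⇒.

P ⇒ {P} ⇒ {PP} ⇒ {{P}P} ⇒ {{PP}P} ⇒ {{{P}P}P} ⇒ {{{PP}P}P} ⇒ {{{PPP}P}P} ⇒ {{{{}PP}P}P} ⇒ {{{{}{}P}P}P} ⇒ {{{{}{}{}}P}P} ⇒ {{{{}{}{}}{}}P} ⇒ {{{{}{}{}}{}}{}}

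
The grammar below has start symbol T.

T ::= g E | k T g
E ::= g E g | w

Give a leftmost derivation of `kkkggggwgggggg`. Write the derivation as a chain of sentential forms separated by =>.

T => kTg => kkTgg => kkkTggg => kkkgEggg => kkkggEgggg => kkkgggEggggg => kkkggggEgggggg => kkkggggwgggggg

T => kTg   [T ::= k T g]
kTg => kkTgg   [T ::= k T g]
kkTgg => kkkTggg   [T ::= k T g]
kkkTggg => kkkgEggg   [T ::= g E]
kkkgEggg => kkkggEgggg   [E ::= g E g]
kkkggEgggg => kkkgggEggggg   [E ::= g E g]
kkkgggEggggg => kkkggggEgggggg   [E ::= g E g]
kkkggggEgggggg => kkkggggwgggggg   [E ::= w]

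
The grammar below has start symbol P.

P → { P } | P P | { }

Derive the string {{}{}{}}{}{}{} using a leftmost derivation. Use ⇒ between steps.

P ⇒ PP   [P → P P]
PP ⇒ PPP   [P → P P]
PPP ⇒ PPPP   [P → P P]
PPPP ⇒ {P}PPP   [P → { P }]
{P}PPP ⇒ {PP}PPP   [P → P P]
{PP}PPP ⇒ {PPP}PPP   [P → P P]
{PPP}PPP ⇒ {{}PP}PPP   [P → { }]
{{}PP}PPP ⇒ {{}{}P}PPP   [P → { }]
{{}{}P}PPP ⇒ {{}{}{}}PPP   [P → { }]
{{}{}{}}PPP ⇒ {{}{}{}}{}PP   [P → { }]
{{}{}{}}{}PP ⇒ {{}{}{}}{}{}P   [P → { }]
{{}{}{}}{}{}P ⇒ {{}{}{}}{}{}{}   [P → { }]

P ⇒ PP ⇒ PPP ⇒ PPPP ⇒ {P}PPP ⇒ {PP}PPP ⇒ {PPP}PPP ⇒ {{}PP}PPP ⇒ {{}{}P}PPP ⇒ {{}{}{}}PPP ⇒ {{}{}{}}{}PP ⇒ {{}{}{}}{}{}P ⇒ {{}{}{}}{}{}{}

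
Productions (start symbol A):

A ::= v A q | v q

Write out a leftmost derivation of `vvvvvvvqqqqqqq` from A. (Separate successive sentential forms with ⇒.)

A ⇒ vAq ⇒ vvAqq ⇒ vvvAqqq ⇒ vvvvAqqqq ⇒ vvvvvAqqqqq ⇒ vvvvvvAqqqqqq ⇒ vvvvvvvqqqqqqq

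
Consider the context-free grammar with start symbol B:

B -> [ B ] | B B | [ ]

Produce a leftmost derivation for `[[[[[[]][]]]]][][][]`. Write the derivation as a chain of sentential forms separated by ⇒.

B ⇒ BB ⇒ BBB ⇒ BBBB ⇒ [B]BBB ⇒ [[B]]BBB ⇒ [[[B]]]BBB ⇒ [[[[B]]]]BBB ⇒ [[[[BB]]]]BBB ⇒ [[[[[B]B]]]]BBB ⇒ [[[[[[]]B]]]]BBB ⇒ [[[[[[]][]]]]]BBB ⇒ [[[[[[]][]]]]][]BB ⇒ [[[[[[]][]]]]][][]B ⇒ [[[[[[]][]]]]][][][]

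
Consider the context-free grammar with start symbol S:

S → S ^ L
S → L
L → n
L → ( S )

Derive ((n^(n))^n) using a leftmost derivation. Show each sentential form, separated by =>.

S => L   [S → L]
L => (S)   [L → ( S )]
(S) => (S^L)   [S → S ^ L]
(S^L) => (L^L)   [S → L]
(L^L) => ((S)^L)   [L → ( S )]
((S)^L) => ((S^L)^L)   [S → S ^ L]
((S^L)^L) => ((L^L)^L)   [S → L]
((L^L)^L) => ((n^L)^L)   [L → n]
((n^L)^L) => ((n^(S))^L)   [L → ( S )]
((n^(S))^L) => ((n^(L))^L)   [S → L]
((n^(L))^L) => ((n^(n))^L)   [L → n]
((n^(n))^L) => ((n^(n))^n)   [L → n]

S => L => (S) => (S^L) => (L^L) => ((S)^L) => ((S^L)^L) => ((L^L)^L) => ((n^L)^L) => ((n^(S))^L) => ((n^(L))^L) => ((n^(n))^L) => ((n^(n))^n)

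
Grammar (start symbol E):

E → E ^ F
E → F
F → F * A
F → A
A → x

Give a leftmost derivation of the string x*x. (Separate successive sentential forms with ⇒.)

E ⇒ F ⇒ F*A ⇒ A*A ⇒ x*A ⇒ x*x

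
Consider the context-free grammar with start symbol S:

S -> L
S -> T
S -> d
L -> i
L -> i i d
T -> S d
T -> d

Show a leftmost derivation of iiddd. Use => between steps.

S => T   [S -> T]
T => Sd   [T -> S d]
Sd => Td   [S -> T]
Td => Sdd   [T -> S d]
Sdd => Ldd   [S -> L]
Ldd => iiddd   [L -> i i d]

S=>T=>Sd=>Td=>Sdd=>Ldd=>iiddd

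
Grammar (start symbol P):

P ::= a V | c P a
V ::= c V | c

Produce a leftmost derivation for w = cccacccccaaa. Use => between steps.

P => cPa   [P ::= c P a]
cPa => ccPaa   [P ::= c P a]
ccPaa => cccPaaa   [P ::= c P a]
cccPaaa => cccaVaaa   [P ::= a V]
cccaVaaa => cccacVaaa   [V ::= c V]
cccacVaaa => cccaccVaaa   [V ::= c V]
cccaccVaaa => cccacccVaaa   [V ::= c V]
cccacccVaaa => cccaccccVaaa   [V ::= c V]
cccaccccVaaa => cccacccccaaa   [V ::= c]

P => cPa => ccPaa => cccPaaa => cccaVaaa => cccacVaaa => cccaccVaaa => cccacccVaaa => cccaccccVaaa => cccacccccaaa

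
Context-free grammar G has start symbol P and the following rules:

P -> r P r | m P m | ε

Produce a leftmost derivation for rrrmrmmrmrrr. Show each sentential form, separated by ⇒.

P ⇒ rPr   [P -> r P r]
rPr ⇒ rrPrr   [P -> r P r]
rrPrr ⇒ rrrPrrr   [P -> r P r]
rrrPrrr ⇒ rrrmPmrrr   [P -> m P m]
rrrmPmrrr ⇒ rrrmrPrmrrr   [P -> r P r]
rrrmrPrmrrr ⇒ rrrmrmPmrmrrr   [P -> m P m]
rrrmrmPmrmrrr ⇒ rrrmrmmrmrrr   [P -> ε]

P ⇒ rPr ⇒ rrPrr ⇒ rrrPrrr ⇒ rrrmPmrrr ⇒ rrrmrPrmrrr ⇒ rrrmrmPmrmrrr ⇒ rrrmrmmrmrrr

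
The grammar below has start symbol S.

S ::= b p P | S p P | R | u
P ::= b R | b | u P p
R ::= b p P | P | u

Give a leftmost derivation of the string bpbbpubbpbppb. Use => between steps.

S=>SpP=>RpP=>bpPpP=>bpbRpP=>bpbbpPpP=>bpbbpuPppP=>bpbbpubRppP=>bpbbpubbpPppP=>bpbbpubbpbppP=>bpbbpubbpbppb

S => SpP   [S ::= S p P]
SpP => RpP   [S ::= R]
RpP => bpPpP   [R ::= b p P]
bpPpP => bpbRpP   [P ::= b R]
bpbRpP => bpbbpPpP   [R ::= b p P]
bpbbpPpP => bpbbpuPppP   [P ::= u P p]
bpbbpuPppP => bpbbpubRppP   [P ::= b R]
bpbbpubRppP => bpbbpubbpPppP   [R ::= b p P]
bpbbpubbpPppP => bpbbpubbpbppP   [P ::= b]
bpbbpubbpbppP => bpbbpubbpbppb   [P ::= b]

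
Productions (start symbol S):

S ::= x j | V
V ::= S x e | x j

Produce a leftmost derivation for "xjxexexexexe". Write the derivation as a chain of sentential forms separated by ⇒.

S ⇒ V ⇒ Sxe ⇒ Vxe ⇒ Sxexe ⇒ Vxexe ⇒ Sxexexe ⇒ Vxexexe ⇒ Sxexexexe ⇒ Vxexexexe ⇒ Sxexexexexe ⇒ xjxexexexexe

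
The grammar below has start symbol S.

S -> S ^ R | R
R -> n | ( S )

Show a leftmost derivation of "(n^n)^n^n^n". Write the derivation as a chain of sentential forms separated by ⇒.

S⇒S^R⇒S^R^R⇒S^R^R^R⇒R^R^R^R⇒(S)^R^R^R⇒(S^R)^R^R^R⇒(R^R)^R^R^R⇒(n^R)^R^R^R⇒(n^n)^R^R^R⇒(n^n)^n^R^R⇒(n^n)^n^n^R⇒(n^n)^n^n^n

S ⇒ S^R   [S -> S ^ R]
S^R ⇒ S^R^R   [S -> S ^ R]
S^R^R ⇒ S^R^R^R   [S -> S ^ R]
S^R^R^R ⇒ R^R^R^R   [S -> R]
R^R^R^R ⇒ (S)^R^R^R   [R -> ( S )]
(S)^R^R^R ⇒ (S^R)^R^R^R   [S -> S ^ R]
(S^R)^R^R^R ⇒ (R^R)^R^R^R   [S -> R]
(R^R)^R^R^R ⇒ (n^R)^R^R^R   [R -> n]
(n^R)^R^R^R ⇒ (n^n)^R^R^R   [R -> n]
(n^n)^R^R^R ⇒ (n^n)^n^R^R   [R -> n]
(n^n)^n^R^R ⇒ (n^n)^n^n^R   [R -> n]
(n^n)^n^n^R ⇒ (n^n)^n^n^n   [R -> n]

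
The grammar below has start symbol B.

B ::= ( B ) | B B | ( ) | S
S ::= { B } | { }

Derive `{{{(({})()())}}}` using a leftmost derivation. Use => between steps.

B => S => {B} => {S} => {{B}} => {{S}} => {{{B}}} => {{{(B)}}} => {{{(BB)}}} => {{{(BBB)}}} => {{{((B)BB)}}} => {{{((S)BB)}}} => {{{(({})BB)}}} => {{{(({})()B)}}} => {{{(({})()())}}}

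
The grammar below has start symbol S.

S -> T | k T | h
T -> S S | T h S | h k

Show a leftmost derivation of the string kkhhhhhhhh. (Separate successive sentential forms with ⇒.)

S ⇒ kT   [S -> k T]
kT ⇒ kThS   [T -> T h S]
kThS ⇒ kThShS   [T -> T h S]
kThShS ⇒ kSShShS   [T -> S S]
kSShShS ⇒ kkTShShS   [S -> k T]
kkTShShS ⇒ kkSSShShS   [T -> S S]
kkSSShShS ⇒ kkTSShShS   [S -> T]
kkTSShShS ⇒ kkSSSShShS   [T -> S S]
kkSSSShShS ⇒ kkhSSShShS   [S -> h]
kkhSSShShS ⇒ kkhhSShShS   [S -> h]
kkhhSShShS ⇒ kkhhhShShS   [S -> h]
kkhhhShShS ⇒ kkhhhhhShS   [S -> h]
kkhhhhhShS ⇒ kkhhhhhhhS   [S -> h]
kkhhhhhhhS ⇒ kkhhhhhhhh   [S -> h]

S ⇒ kT ⇒ kThS ⇒ kThShS ⇒ kSShShS ⇒ kkTShShS ⇒ kkSSShShS ⇒ kkTSShShS ⇒ kkSSSShShS ⇒ kkhSSShShS ⇒ kkhhSShShS ⇒ kkhhhShShS ⇒ kkhhhhhShS ⇒ kkhhhhhhhS ⇒ kkhhhhhhhh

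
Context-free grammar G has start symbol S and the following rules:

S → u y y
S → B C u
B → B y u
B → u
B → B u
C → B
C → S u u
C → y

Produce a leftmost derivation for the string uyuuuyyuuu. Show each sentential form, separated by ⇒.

S ⇒ BCu ⇒ BuCu ⇒ ByuuCu ⇒ uyuuCu ⇒ uyuuSuuu ⇒ uyuuuyyuuu

S ⇒ BCu   [S → B C u]
BCu ⇒ BuCu   [B → B u]
BuCu ⇒ ByuuCu   [B → B y u]
ByuuCu ⇒ uyuuCu   [B → u]
uyuuCu ⇒ uyuuSuuu   [C → S u u]
uyuuSuuu ⇒ uyuuuyyuuu   [S → u y y]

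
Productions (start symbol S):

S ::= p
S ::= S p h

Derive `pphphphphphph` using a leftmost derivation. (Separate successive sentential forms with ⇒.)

S ⇒ Sph ⇒ Sphph ⇒ Sphphph ⇒ Sphphphph ⇒ Sphphphphph ⇒ Sphphphphphph ⇒ pphphphphphph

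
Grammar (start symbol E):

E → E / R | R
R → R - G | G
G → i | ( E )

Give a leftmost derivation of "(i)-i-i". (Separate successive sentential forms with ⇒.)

E⇒R⇒R-G⇒R-G-G⇒G-G-G⇒(E)-G-G⇒(R)-G-G⇒(G)-G-G⇒(i)-G-G⇒(i)-i-G⇒(i)-i-i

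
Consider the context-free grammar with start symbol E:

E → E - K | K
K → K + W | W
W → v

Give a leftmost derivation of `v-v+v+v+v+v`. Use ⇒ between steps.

E ⇒ E-K ⇒ K-K ⇒ W-K ⇒ v-K ⇒ v-K+W ⇒ v-K+W+W ⇒ v-K+W+W+W ⇒ v-K+W+W+W+W ⇒ v-W+W+W+W+W ⇒ v-v+W+W+W+W ⇒ v-v+v+W+W+W ⇒ v-v+v+v+W+W ⇒ v-v+v+v+v+W ⇒ v-v+v+v+v+v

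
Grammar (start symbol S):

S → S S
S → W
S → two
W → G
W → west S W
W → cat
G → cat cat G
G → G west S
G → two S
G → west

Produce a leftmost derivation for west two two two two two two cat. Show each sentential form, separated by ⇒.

S ⇒ W ⇒ west S W ⇒ west S S W ⇒ west S S S W ⇒ west S S S S W ⇒ west S S S S S W ⇒ west S S S S S S W ⇒ west two S S S S S W ⇒ west two two S S S S W ⇒ west two two two S S S W ⇒ west two two two two S S W ⇒ west two two two two two S W ⇒ west two two two two two two W ⇒ west two two two two two two cat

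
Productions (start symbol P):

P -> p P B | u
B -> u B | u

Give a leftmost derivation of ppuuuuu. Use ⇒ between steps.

P⇒pPB⇒ppPBB⇒ppuBB⇒ppuuB⇒ppuuuB⇒ppuuuuB⇒ppuuuuu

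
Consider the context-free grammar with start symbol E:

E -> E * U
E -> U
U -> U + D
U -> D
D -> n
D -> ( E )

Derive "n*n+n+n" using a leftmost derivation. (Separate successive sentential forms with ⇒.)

E⇒E*U⇒U*U⇒D*U⇒n*U⇒n*U+D⇒n*U+D+D⇒n*D+D+D⇒n*n+D+D⇒n*n+n+D⇒n*n+n+n

E ⇒ E*U   [E -> E * U]
E*U ⇒ U*U   [E -> U]
U*U ⇒ D*U   [U -> D]
D*U ⇒ n*U   [D -> n]
n*U ⇒ n*U+D   [U -> U + D]
n*U+D ⇒ n*U+D+D   [U -> U + D]
n*U+D+D ⇒ n*D+D+D   [U -> D]
n*D+D+D ⇒ n*n+D+D   [D -> n]
n*n+D+D ⇒ n*n+n+D   [D -> n]
n*n+n+D ⇒ n*n+n+n   [D -> n]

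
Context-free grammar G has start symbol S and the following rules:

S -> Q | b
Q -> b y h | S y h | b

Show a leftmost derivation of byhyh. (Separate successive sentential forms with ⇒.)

S ⇒ Q ⇒ Syh ⇒ Qyh ⇒ Syhyh ⇒ byhyh

S ⇒ Q   [S -> Q]
Q ⇒ Syh   [Q -> S y h]
Syh ⇒ Qyh   [S -> Q]
Qyh ⇒ Syhyh   [Q -> S y h]
Syhyh ⇒ byhyh   [S -> b]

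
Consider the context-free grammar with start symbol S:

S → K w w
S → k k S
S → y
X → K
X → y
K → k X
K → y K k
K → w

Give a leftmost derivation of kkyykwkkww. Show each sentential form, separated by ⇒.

S ⇒ Kww   [S → K w w]
Kww ⇒ kXww   [K → k X]
kXww ⇒ kKww   [X → K]
kKww ⇒ kkXww   [K → k X]
kkXww ⇒ kkKww   [X → K]
kkKww ⇒ kkyKkww   [K → y K k]
kkyKkww ⇒ kkyyKkkww   [K → y K k]
kkyyKkkww ⇒ kkyykXkkww   [K → k X]
kkyykXkkww ⇒ kkyykKkkww   [X → K]
kkyykKkkww ⇒ kkyykwkkww   [K → w]

S⇒Kww⇒kXww⇒kKww⇒kkXww⇒kkKww⇒kkyKkww⇒kkyyKkkww⇒kkyykXkkww⇒kkyykKkkww⇒kkyykwkkww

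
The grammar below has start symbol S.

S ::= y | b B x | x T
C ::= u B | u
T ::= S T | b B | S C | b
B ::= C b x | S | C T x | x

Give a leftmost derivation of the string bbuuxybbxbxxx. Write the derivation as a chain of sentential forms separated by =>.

S=>bBx=>bSx=>bbBxx=>bbCTxxx=>bbuBTxxx=>bbuCTxTxxx=>bbuuBTxTxxx=>bbuuSTxTxxx=>bbuuxTTxTxxx=>bbuuxSTTxTxxx=>bbuuxyTTxTxxx=>bbuuxybTxTxxx=>bbuuxybbxTxxx=>bbuuxybbxbxxx

S => bBx   [S ::= b B x]
bBx => bSx   [B ::= S]
bSx => bbBxx   [S ::= b B x]
bbBxx => bbCTxxx   [B ::= C T x]
bbCTxxx => bbuBTxxx   [C ::= u B]
bbuBTxxx => bbuCTxTxxx   [B ::= C T x]
bbuCTxTxxx => bbuuBTxTxxx   [C ::= u B]
bbuuBTxTxxx => bbuuSTxTxxx   [B ::= S]
bbuuSTxTxxx => bbuuxTTxTxxx   [S ::= x T]
bbuuxTTxTxxx => bbuuxSTTxTxxx   [T ::= S T]
bbuuxSTTxTxxx => bbuuxyTTxTxxx   [S ::= y]
bbuuxyTTxTxxx => bbuuxybTxTxxx   [T ::= b]
bbuuxybTxTxxx => bbuuxybbxTxxx   [T ::= b]
bbuuxybbxTxxx => bbuuxybbxbxxx   [T ::= b]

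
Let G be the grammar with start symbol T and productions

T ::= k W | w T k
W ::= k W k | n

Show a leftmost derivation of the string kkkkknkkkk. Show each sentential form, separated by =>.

T => kW => kkWk => kkkWkk => kkkkWkkk => kkkkkWkkkk => kkkkknkkkk

T => kW   [T ::= k W]
kW => kkWk   [W ::= k W k]
kkWk => kkkWkk   [W ::= k W k]
kkkWkk => kkkkWkkk   [W ::= k W k]
kkkkWkkk => kkkkkWkkkk   [W ::= k W k]
kkkkkWkkkk => kkkkknkkkk   [W ::= n]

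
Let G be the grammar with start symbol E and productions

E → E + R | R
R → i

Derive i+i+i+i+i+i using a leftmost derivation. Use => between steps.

E => E+R => E+R+R => E+R+R+R => E+R+R+R+R => E+R+R+R+R+R => R+R+R+R+R+R => i+R+R+R+R+R => i+i+R+R+R+R => i+i+i+R+R+R => i+i+i+i+R+R => i+i+i+i+i+R => i+i+i+i+i+i

E => E+R   [E → E + R]
E+R => E+R+R   [E → E + R]
E+R+R => E+R+R+R   [E → E + R]
E+R+R+R => E+R+R+R+R   [E → E + R]
E+R+R+R+R => E+R+R+R+R+R   [E → E + R]
E+R+R+R+R+R => R+R+R+R+R+R   [E → R]
R+R+R+R+R+R => i+R+R+R+R+R   [R → i]
i+R+R+R+R+R => i+i+R+R+R+R   [R → i]
i+i+R+R+R+R => i+i+i+R+R+R   [R → i]
i+i+i+R+R+R => i+i+i+i+R+R   [R → i]
i+i+i+i+R+R => i+i+i+i+i+R   [R → i]
i+i+i+i+i+R => i+i+i+i+i+i   [R → i]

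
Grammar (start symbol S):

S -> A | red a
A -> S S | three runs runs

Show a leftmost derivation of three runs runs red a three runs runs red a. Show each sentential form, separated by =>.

S => A   [S -> A]
A => S S   [A -> S S]
S S => A S   [S -> A]
A S => S S S   [A -> S S]
S S S => A S S   [S -> A]
A S S => S S S S   [A -> S S]
S S S S => A S S S   [S -> A]
A S S S => three runs runs S S S   [A -> three runs runs]
three runs runs S S S => three runs runs red a S S   [S -> red a]
three runs runs red a S S => three runs runs red a A S   [S -> A]
three runs runs red a A S => three runs runs red a three runs runs S   [A -> three runs runs]
three runs runs red a three runs runs S => three runs runs red a three runs runs red a   [S -> red a]

S => A => S S => A S => S S S => A S S => S S S S => A S S S => three runs runs S S S => three runs runs red a S S => three runs runs red a A S => three runs runs red a three runs runs S => three runs runs red a three runs runs red a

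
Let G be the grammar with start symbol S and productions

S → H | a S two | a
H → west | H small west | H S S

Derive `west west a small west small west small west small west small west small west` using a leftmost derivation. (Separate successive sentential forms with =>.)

S => H   [S → H]
H => H small west   [H → H small west]
H small west => H small west small west   [H → H small west]
H small west small west => H small west small west small west   [H → H small west]
H small west small west small west => H small west small west small west small west   [H → H small west]
H small west small west small west small west => H small west small west small west small west small west   [H → H small west]
H small west small west small west small west small west => H small west small west small west small west small west small west   [H → H small west]
H small west small west small west small west small west small west => H S S small west small west small west small west small west small west   [H → H S S]
H S S small west small west small west small west small west small west => west S S small west small west small west small west small west small west   [H → west]
west S S small west small west small west small west small west small west => west H S small west small west small west small west small west small west   [S → H]
west H S small west small west small west small west small west small west => west west S small west small west small west small west small west small west   [H → west]
west west S small west small west small west small west small west small west => west west a small west small west small west small west small west small west   [S → a]

S => H => H small west => H small west small west => H small west small west small west => H small west small west small west small west => H small west small west small west small west small west => H small west small west small west small west small west small west => H S S small west small west small west small west small west small west => west S S small west small west small west small west small west small west => west H S small west small west small west small west small west small west => west west S small west small west small west small west small west small west => west west a small west small west small west small west small west small west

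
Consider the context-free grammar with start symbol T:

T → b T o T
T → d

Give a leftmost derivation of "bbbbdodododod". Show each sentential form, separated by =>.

T=>bToT=>bbToToT=>bbbToToToT=>bbbbToToToToT=>bbbbdoToToToT=>bbbbdodoToToT=>bbbbdododoToT=>bbbbdodododoT=>bbbbdodododod

T => bToT   [T → b T o T]
bToT => bbToToT   [T → b T o T]
bbToToT => bbbToToToT   [T → b T o T]
bbbToToToT => bbbbToToToToT   [T → b T o T]
bbbbToToToToT => bbbbdoToToToT   [T → d]
bbbbdoToToToT => bbbbdodoToToT   [T → d]
bbbbdodoToToT => bbbbdododoToT   [T → d]
bbbbdododoToT => bbbbdodododoT   [T → d]
bbbbdodododoT => bbbbdodododod   [T → d]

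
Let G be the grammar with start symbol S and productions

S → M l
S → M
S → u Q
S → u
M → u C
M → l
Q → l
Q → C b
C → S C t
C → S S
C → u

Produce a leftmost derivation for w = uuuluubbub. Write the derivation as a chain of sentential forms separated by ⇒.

S ⇒ uQ   [S → u Q]
uQ ⇒ uCb   [Q → C b]
uCb ⇒ uSSb   [C → S S]
uSSb ⇒ uuQSb   [S → u Q]
uuQSb ⇒ uuCbSb   [Q → C b]
uuCbSb ⇒ uuSSbSb   [C → S S]
uuSSbSb ⇒ uuuQSbSb   [S → u Q]
uuuQSbSb ⇒ uuulSbSb   [Q → l]
uuulSbSb ⇒ uuuluQbSb   [S → u Q]
uuuluQbSb ⇒ uuuluCbbSb   [Q → C b]
uuuluCbbSb ⇒ uuuluubbSb   [C → u]
uuuluubbSb ⇒ uuuluubbub   [S → u]

S ⇒ uQ ⇒ uCb ⇒ uSSb ⇒ uuQSb ⇒ uuCbSb ⇒ uuSSbSb ⇒ uuuQSbSb ⇒ uuulSbSb ⇒ uuuluQbSb ⇒ uuuluCbbSb ⇒ uuuluubbSb ⇒ uuuluubbub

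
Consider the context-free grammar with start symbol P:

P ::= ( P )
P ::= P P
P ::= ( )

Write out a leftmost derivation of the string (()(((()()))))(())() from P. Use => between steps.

P => PP => (P)P => (PP)P => (()P)P => (()(P))P => (()((P)))P => (()(((P))))P => (()(((PP))))P => (()(((()P))))P => (()(((()()))))P => (()(((()()))))PP => (()(((()()))))(P)P => (()(((()()))))(())P => (()(((()()))))(())()

P => PP   [P ::= P P]
PP => (P)P   [P ::= ( P )]
(P)P => (PP)P   [P ::= P P]
(PP)P => (()P)P   [P ::= ( )]
(()P)P => (()(P))P   [P ::= ( P )]
(()(P))P => (()((P)))P   [P ::= ( P )]
(()((P)))P => (()(((P))))P   [P ::= ( P )]
(()(((P))))P => (()(((PP))))P   [P ::= P P]
(()(((PP))))P => (()(((()P))))P   [P ::= ( )]
(()(((()P))))P => (()(((()()))))P   [P ::= ( )]
(()(((()()))))P => (()(((()()))))PP   [P ::= P P]
(()(((()()))))PP => (()(((()()))))(P)P   [P ::= ( P )]
(()(((()()))))(P)P => (()(((()()))))(())P   [P ::= ( )]
(()(((()()))))(())P => (()(((()()))))(())()   [P ::= ( )]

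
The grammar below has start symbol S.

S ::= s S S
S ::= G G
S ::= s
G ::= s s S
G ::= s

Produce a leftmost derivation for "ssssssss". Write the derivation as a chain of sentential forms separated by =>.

S => GG => ssSG => ssGGG => ssssSGG => ssssGGGG => sssssGGG => ssssssGG => sssssssG => ssssssss

S => GG   [S ::= G G]
GG => ssSG   [G ::= s s S]
ssSG => ssGGG   [S ::= G G]
ssGGG => ssssSGG   [G ::= s s S]
ssssSGG => ssssGGGG   [S ::= G G]
ssssGGGG => sssssGGG   [G ::= s]
sssssGGG => ssssssGG   [G ::= s]
ssssssGG => sssssssG   [G ::= s]
sssssssG => ssssssss   [G ::= s]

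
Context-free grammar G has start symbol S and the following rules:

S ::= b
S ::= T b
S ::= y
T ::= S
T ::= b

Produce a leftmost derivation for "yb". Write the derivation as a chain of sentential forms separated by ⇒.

S ⇒ Tb ⇒ Sb ⇒ yb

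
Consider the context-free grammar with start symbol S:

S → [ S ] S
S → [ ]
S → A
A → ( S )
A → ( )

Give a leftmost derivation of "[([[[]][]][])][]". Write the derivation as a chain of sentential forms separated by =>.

S=>[S]S=>[A]S=>[(S)]S=>[([S]S)]S=>[([[S]S]S)]S=>[([[[]]S]S)]S=>[([[[]][]]S)]S=>[([[[]][]][])]S=>[([[[]][]][])][]

S => [S]S   [S → [ S ] S]
[S]S => [A]S   [S → A]
[A]S => [(S)]S   [A → ( S )]
[(S)]S => [([S]S)]S   [S → [ S ] S]
[([S]S)]S => [([[S]S]S)]S   [S → [ S ] S]
[([[S]S]S)]S => [([[[]]S]S)]S   [S → [ ]]
[([[[]]S]S)]S => [([[[]][]]S)]S   [S → [ ]]
[([[[]][]]S)]S => [([[[]][]][])]S   [S → [ ]]
[([[[]][]][])]S => [([[[]][]][])][]   [S → [ ]]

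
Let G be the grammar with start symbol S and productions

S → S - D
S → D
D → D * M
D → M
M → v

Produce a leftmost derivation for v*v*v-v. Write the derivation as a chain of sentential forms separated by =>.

S => S-D => D-D => D*M-D => D*M*M-D => M*M*M-D => v*M*M-D => v*v*M-D => v*v*v-D => v*v*v-M => v*v*v-v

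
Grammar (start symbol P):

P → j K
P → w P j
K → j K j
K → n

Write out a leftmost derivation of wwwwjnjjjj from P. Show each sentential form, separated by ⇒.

P ⇒ wPj ⇒ wwPjj ⇒ wwwPjjj ⇒ wwwwPjjjj ⇒ wwwwjKjjjj ⇒ wwwwjnjjjj

P ⇒ wPj   [P → w P j]
wPj ⇒ wwPjj   [P → w P j]
wwPjj ⇒ wwwPjjj   [P → w P j]
wwwPjjj ⇒ wwwwPjjjj   [P → w P j]
wwwwPjjjj ⇒ wwwwjKjjjj   [P → j K]
wwwwjKjjjj ⇒ wwwwjnjjjj   [K → n]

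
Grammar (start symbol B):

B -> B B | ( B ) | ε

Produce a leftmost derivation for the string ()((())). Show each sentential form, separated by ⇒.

B ⇒ BB ⇒ (B)B ⇒ ()B ⇒ ()(B) ⇒ ()((B)) ⇒ ()((BB)) ⇒ ()((BBB)) ⇒ ()(((B)BB)) ⇒ ()((()BB)) ⇒ ()((()B)) ⇒ ()((()))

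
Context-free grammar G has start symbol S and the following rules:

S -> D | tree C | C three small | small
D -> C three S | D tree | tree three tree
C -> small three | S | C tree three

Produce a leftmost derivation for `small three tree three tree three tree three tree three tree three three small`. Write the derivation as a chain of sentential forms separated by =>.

S => C three small => C tree three three small => C tree three tree three three small => C tree three tree three tree three three small => C tree three tree three tree three tree three three small => C tree three tree three tree three tree three tree three three small => small three tree three tree three tree three tree three tree three three small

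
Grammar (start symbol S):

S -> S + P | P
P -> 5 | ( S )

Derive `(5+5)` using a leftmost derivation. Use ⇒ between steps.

S ⇒ P   [S -> P]
P ⇒ (S)   [P -> ( S )]
(S) ⇒ (S+P)   [S -> S + P]
(S+P) ⇒ (P+P)   [S -> P]
(P+P) ⇒ (5+P)   [P -> 5]
(5+P) ⇒ (5+5)   [P -> 5]

S ⇒ P ⇒ (S) ⇒ (S+P) ⇒ (P+P) ⇒ (5+P) ⇒ (5+5)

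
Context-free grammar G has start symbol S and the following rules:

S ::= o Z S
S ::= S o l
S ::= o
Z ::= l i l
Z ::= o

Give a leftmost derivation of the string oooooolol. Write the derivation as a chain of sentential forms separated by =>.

S => oZS   [S ::= o Z S]
oZS => ooS   [Z ::= o]
ooS => ooSol   [S ::= S o l]
ooSol => ooSolol   [S ::= S o l]
ooSolol => oooZSolol   [S ::= o Z S]
oooZSolol => ooooSolol   [Z ::= o]
ooooSolol => oooooolol   [S ::= o]

S => oZS => ooS => ooSol => ooSolol => oooZSolol => ooooSolol => oooooolol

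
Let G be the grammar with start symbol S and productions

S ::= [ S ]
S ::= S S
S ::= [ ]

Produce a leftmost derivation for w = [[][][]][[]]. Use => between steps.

S=>SS=>[S]S=>[SS]S=>[SSS]S=>[[]SS]S=>[[][]S]S=>[[][][]]S=>[[][][]][S]=>[[][][]][[]]

S => SS   [S ::= S S]
SS => [S]S   [S ::= [ S ]]
[S]S => [SS]S   [S ::= S S]
[SS]S => [SSS]S   [S ::= S S]
[SSS]S => [[]SS]S   [S ::= [ ]]
[[]SS]S => [[][]S]S   [S ::= [ ]]
[[][]S]S => [[][][]]S   [S ::= [ ]]
[[][][]]S => [[][][]][S]   [S ::= [ S ]]
[[][][]][S] => [[][][]][[]]   [S ::= [ ]]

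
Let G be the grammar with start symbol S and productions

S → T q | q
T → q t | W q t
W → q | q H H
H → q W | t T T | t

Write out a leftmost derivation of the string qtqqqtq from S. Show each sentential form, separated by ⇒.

S ⇒ Tq ⇒ Wqtq ⇒ qHHqtq ⇒ qtHqtq ⇒ qtqWqtq ⇒ qtqqqtq

S ⇒ Tq   [S → T q]
Tq ⇒ Wqtq   [T → W q t]
Wqtq ⇒ qHHqtq   [W → q H H]
qHHqtq ⇒ qtHqtq   [H → t]
qtHqtq ⇒ qtqWqtq   [H → q W]
qtqWqtq ⇒ qtqqqtq   [W → q]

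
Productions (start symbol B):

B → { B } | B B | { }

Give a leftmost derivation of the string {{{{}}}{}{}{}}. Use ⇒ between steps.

B ⇒ {B}   [B → { B }]
{B} ⇒ {BB}   [B → B B]
{BB} ⇒ {BBB}   [B → B B]
{BBB} ⇒ {BBBB}   [B → B B]
{BBBB} ⇒ {{B}BBB}   [B → { B }]
{{B}BBB} ⇒ {{{B}}BBB}   [B → { B }]
{{{B}}BBB} ⇒ {{{{}}}BBB}   [B → { }]
{{{{}}}BBB} ⇒ {{{{}}}{}BB}   [B → { }]
{{{{}}}{}BB} ⇒ {{{{}}}{}{}B}   [B → { }]
{{{{}}}{}{}B} ⇒ {{{{}}}{}{}{}}   [B → { }]

B⇒{B}⇒{BB}⇒{BBB}⇒{BBBB}⇒{{B}BBB}⇒{{{B}}BBB}⇒{{{{}}}BBB}⇒{{{{}}}{}BB}⇒{{{{}}}{}{}B}⇒{{{{}}}{}{}{}}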